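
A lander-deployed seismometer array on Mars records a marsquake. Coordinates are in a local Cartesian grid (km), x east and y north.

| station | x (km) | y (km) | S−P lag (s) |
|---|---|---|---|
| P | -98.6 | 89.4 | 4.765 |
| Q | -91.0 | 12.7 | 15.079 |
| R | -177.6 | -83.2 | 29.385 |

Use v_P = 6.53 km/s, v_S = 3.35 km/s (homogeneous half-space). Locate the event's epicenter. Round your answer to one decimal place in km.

Distance from S−P lag: d = Δt · v_P v_S / (v_P − v_S) = Δt · (6.53·3.35)/(6.53−3.35) ≈ 6.8791·Δt.
So d_P = 32.78, d_Q = 103.73, d_R = 202.14 km.
Circle about each station: (x + 98.6)² + (y − 89.4)² = 32.78²; (x + 91.0)² + (y − 12.7)² = 103.73²; (x + 177.6)² + (y + 83.2)² = 202.14².
Subtracting the P equation from the Q and R equations removes the quadratic terms:
15.2 x − 153.4 y = -18957.41
-158.0 x − 345.2 y = -19036.37
Solving the 2×2 system: x ≈ -122.9, y ≈ 111.4 km.

(-122.9, 111.4)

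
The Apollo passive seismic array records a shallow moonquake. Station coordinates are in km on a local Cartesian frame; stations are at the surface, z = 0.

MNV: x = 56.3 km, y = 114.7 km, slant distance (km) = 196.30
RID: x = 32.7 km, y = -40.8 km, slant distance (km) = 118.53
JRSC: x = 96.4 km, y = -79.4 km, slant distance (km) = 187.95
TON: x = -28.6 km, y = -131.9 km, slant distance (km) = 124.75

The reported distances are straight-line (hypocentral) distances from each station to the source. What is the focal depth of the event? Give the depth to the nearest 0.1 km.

depth ≈ 32.4 km

Each station gives a sphere (x−x_i)² + (y−y_i)² + z² = d_i² (stations at z=0).
Subtracting the MNV sphere from RID and JRSC: z² cancels, leaving linear equations in x and y:
-47.2 x − 311.0 y = 10892.48
80.2 x − 388.2 y = 2480.03
Solving: x ≈ -79.906, y ≈ -22.897 km (keep extra digits for the depth step; rounded: -79.9, -22.9).
Then from the MNV sphere: z² = 196.30² − (x − 56.3)² − (y − 114.7)² with x = -79.906, y = -22.897, so z ≈ 32.383 ≈ 32.4 km.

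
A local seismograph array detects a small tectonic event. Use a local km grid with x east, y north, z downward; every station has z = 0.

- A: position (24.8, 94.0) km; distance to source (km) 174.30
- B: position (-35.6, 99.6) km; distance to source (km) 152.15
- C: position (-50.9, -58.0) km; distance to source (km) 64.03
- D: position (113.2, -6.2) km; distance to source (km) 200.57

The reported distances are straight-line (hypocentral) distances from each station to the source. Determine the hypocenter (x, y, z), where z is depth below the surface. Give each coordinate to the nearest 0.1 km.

(-77.6, -36.3, 54.0)

Each station gives a sphere (x−x_i)² + (y−y_i)² + z² = d_i² (stations at z=0).
Subtracting the A sphere from B and C: z² cancels, leaving linear equations in x and y:
-120.8 x + 11.2 y = 8967.35
-151.4 x − 304.0 y = 22784.42
Solving: x ≈ -77.599, y ≈ -36.303 km (keep extra digits for the depth step; rounded: -77.6, -36.3).
Then from the A sphere: z² = 174.30² − (x − 24.8)² − (y − 94.0)² with x = -77.599, y = -36.303, so z ≈ 54.001 ≈ 54.0 km.
Check against D (with the unrounded solution): distance 200.57 ≈ 200.57 km. ✓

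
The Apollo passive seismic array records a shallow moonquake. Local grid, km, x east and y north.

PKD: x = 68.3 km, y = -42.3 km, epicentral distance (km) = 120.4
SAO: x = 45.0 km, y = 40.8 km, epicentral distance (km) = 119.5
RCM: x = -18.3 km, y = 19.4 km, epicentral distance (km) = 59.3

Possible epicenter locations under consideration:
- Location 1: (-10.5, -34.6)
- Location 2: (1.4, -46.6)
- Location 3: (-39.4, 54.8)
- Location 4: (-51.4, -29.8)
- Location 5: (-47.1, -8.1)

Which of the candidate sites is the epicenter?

Location 4

For each candidate, compare |candidate − station| to the reported distance:
Location 1: residuals PKD 41.2, SAO 25.9, RCM 4.7 → max 41.2 km
Location 2: residuals PKD 53.4, SAO 21.8, RCM 9.6 → max 53.4 km
Location 3: residuals PKD 24.6, SAO 33.9, RCM 18.1 → max 33.9 km
Location 4: residuals PKD 0.0, SAO 0.0, RCM 0.0 → max 0.0 km
Location 5: residuals PKD 0.0, SAO 15.2, RCM 19.5 → max 19.5 km
Only Location 4 has all residuals ≈ 0.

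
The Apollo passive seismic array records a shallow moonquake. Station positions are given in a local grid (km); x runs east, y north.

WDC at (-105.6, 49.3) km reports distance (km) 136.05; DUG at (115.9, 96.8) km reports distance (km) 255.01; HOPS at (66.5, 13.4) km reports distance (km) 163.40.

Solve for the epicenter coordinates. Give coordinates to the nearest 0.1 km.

Circle about each station: (x + 105.6)² + (y − 49.3)² = 136.05²; (x − 115.9)² + (y − 96.8)² = 255.01²; (x − 66.5)² + (y − 13.4)² = 163.40².
Subtracting pairs of circle equations eliminates x²+y² and gives linear equations (the radical axes):
443.0 x + 95.0 y = -37299.30
344.2 x − 71.8 y = -17170.00
Solving the 2×2 system: x ≈ -66.8, y ≈ -81.1 km.
Check against WDC (with the unrounded x, y): √((x + 105.6)²+(y − 49.3)²) = 136.06 ≈ 136.05 km. ✓

-66.8 km east, -81.1 km north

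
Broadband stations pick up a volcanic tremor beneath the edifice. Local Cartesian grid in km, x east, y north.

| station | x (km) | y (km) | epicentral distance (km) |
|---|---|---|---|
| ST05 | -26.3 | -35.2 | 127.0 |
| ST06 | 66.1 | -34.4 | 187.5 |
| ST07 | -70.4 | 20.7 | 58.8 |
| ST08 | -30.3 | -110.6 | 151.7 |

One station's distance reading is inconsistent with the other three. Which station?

Solve using three stations at a time. Using ST05, ST06, ST07 (subtract circle equations pairwise → linear system) gives (x, y) ≈ (-84.0, 77.9).
Distances from that point to each station vs reported:
  ST05: calculated 127.0 vs reported 127.0 → residual 0.0 km
  ST06: calculated 187.5 vs reported 187.5 → residual 0.0 km
  ST07: calculated 58.8 vs reported 58.8 → residual 0.0 km
  ST08: calculated 196.0 vs reported 151.7 → residual 44.3 km
ST05, ST06, ST07 are mutually consistent (residuals ≈ 0); ST08 is off by 44.3 km.

ST08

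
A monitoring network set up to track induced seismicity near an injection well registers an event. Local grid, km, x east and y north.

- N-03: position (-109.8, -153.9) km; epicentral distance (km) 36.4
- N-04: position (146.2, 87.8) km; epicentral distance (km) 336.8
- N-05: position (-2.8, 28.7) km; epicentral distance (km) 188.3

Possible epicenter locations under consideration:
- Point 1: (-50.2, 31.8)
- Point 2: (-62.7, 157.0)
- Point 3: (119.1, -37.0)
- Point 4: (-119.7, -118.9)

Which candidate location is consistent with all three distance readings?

For each candidate, compare |candidate − station| to the reported distance:
Point 1: residuals N-03 158.6, N-04 132.6, N-05 140.8 → max 158.6 km
Point 2: residuals N-03 278.0, N-04 116.7, N-05 46.7 → max 278.0 km
Point 3: residuals N-03 220.6, N-04 209.1, N-05 49.8 → max 220.6 km
Point 4: residuals N-03 0.0, N-04 0.0, N-05 0.0 → max 0.0 km
Only Point 4 has all residuals ≈ 0.

Point 4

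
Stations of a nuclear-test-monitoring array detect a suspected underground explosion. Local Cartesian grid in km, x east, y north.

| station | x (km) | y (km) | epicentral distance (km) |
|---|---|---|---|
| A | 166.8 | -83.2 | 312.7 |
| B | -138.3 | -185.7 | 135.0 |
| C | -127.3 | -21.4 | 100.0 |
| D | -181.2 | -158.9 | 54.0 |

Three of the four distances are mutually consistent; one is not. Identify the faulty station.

B

Solve using three stations at a time. Using A, C, D (subtract circle equations pairwise → linear system) gives (x, y) ≈ (-143.7, -120.0).
Distances from that point to each station vs reported:
  A: calculated 312.7 vs reported 312.7 → residual 0.0 km
  B: calculated 65.9 vs reported 135.0 → residual 69.1 km
  C: calculated 100.0 vs reported 100.0 → residual 0.0 km
  D: calculated 54.0 vs reported 54.0 → residual 0.0 km
A, C, D are mutually consistent (residuals ≈ 0); B is off by 69.1 km.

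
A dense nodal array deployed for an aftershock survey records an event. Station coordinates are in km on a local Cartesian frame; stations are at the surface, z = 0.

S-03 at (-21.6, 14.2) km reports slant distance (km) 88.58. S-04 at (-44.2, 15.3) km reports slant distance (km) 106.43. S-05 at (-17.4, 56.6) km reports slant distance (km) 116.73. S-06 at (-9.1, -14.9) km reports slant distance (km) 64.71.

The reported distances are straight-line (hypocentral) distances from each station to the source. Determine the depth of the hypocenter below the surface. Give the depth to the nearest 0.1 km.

Each station gives a sphere (x−x_i)² + (y−y_i)² + z² = d_i² (stations at z=0).
Subtracting the S-03 sphere from S-04 and S-05: z² cancels, leaving linear equations in x and y:
-45.2 x + 2.2 y = -1961.40
8.4 x + 84.8 y = -2941.36
Solving: x ≈ 41.505, y ≈ -38.797 km (keep extra digits for the depth step; rounded: 41.5, -38.8).
Then from the S-03 sphere: z² = 88.58² − (x + 21.6)² − (y − 14.2)² with x = 41.505, y = -38.797, so z ≈ 32.488 ≈ 32.5 km.

depth ≈ 32.5 km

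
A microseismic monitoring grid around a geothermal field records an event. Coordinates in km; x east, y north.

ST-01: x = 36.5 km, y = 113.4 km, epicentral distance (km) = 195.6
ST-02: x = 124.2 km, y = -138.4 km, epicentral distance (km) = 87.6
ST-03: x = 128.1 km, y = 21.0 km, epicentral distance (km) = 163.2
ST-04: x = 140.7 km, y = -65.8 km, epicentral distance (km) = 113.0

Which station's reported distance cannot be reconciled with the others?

ST-01

Solve using three stations at a time. Using ST-02, ST-03, ST-04 (subtract circle equations pairwise → linear system) gives (x, y) ≈ (39.4, -116.1).
Distances from that point to each station vs reported:
  ST-01: calculated 229.5 vs reported 195.6 → residual 33.9 km
  ST-02: calculated 87.7 vs reported 87.6 → residual 0.1 km
  ST-03: calculated 163.2 vs reported 163.2 → residual 0.0 km
  ST-04: calculated 113.0 vs reported 113.0 → residual 0.0 km
ST-02, ST-03, ST-04 are mutually consistent (residuals ≈ 0); ST-01 is off by 33.9 km.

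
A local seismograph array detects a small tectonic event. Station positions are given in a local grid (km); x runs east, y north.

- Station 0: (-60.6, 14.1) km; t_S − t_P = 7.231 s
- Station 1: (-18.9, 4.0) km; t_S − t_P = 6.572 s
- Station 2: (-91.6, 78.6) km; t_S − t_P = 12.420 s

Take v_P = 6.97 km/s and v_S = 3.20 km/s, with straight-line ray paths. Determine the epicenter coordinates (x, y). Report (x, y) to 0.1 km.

Distance from S−P lag: d = Δt · v_P v_S / (v_P − v_S) = Δt · (6.97·3.20)/(6.97−3.20) ≈ 5.9162·Δt.
So d_Station 0 = 42.78, d_Station 1 = 38.88, d_Station 2 = 73.48 km.
Circle about each station: (x + 60.6)² + (y − 14.1)² = 42.78²; (x + 18.9)² + (y − 4.0)² = 38.88²; (x + 91.6)² + (y − 78.6)² = 73.48².
Subtracting the Station 0 equation from the Station 1 and Station 2 equations removes the quadratic terms:
83.4 x − 20.2 y = -3179.49
-62.0 x + 129.0 y = 7128.17
Solving the 2×2 system: x ≈ -28.0, y ≈ 41.8 km.
Check against Station 0 (with the unrounded x, y): √((x + 60.6)²+(y − 14.1)²) = 42.78 ≈ 42.78 km. ✓

x ≈ -28.0 km, y ≈ 41.8 km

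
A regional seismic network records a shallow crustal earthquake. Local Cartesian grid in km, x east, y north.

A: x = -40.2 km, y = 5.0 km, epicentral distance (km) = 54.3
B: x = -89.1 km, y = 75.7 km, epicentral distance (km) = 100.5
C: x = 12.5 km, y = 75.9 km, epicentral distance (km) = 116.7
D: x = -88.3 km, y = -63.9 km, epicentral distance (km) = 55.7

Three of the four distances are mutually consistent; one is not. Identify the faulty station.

A

Solve using three stations at a time. Using B, C, D (subtract circle equations pairwise → linear system) gives (x, y) ≈ (-55.4, -19.0).
Distances from that point to each station vs reported:
  A: calculated 28.4 vs reported 54.3 → residual 25.9 km
  B: calculated 100.5 vs reported 100.5 → residual 0.0 km
  C: calculated 116.7 vs reported 116.7 → residual 0.0 km
  D: calculated 55.7 vs reported 55.7 → residual 0.0 km
B, C, D are mutually consistent (residuals ≈ 0); A is off by 25.9 km.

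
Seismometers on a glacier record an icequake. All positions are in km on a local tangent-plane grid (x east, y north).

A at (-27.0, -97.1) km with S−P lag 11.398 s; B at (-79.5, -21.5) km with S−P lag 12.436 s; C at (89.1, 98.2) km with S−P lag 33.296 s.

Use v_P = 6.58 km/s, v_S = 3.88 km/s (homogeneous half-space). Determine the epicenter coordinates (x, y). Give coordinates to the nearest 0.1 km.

(-130.4, -127.5)

Distance from S−P lag: d = Δt · v_P v_S / (v_P − v_S) = Δt · (6.58·3.88)/(6.58−3.88) ≈ 9.4557·Δt.
So d_A = 107.78, d_B = 117.59, d_C = 314.84 km.
Circle about each station: (x + 27.0)² + (y + 97.1)² = 107.78²; (x + 79.5)² + (y + 21.5)² = 117.59²; (x − 89.1)² + (y − 98.2)² = 314.84².
Subtracting the A equation from the B and C equations removes the quadratic terms:
-105.0 x + 151.2 y = -5585.79
232.2 x + 390.6 y = -80083.06
Solving the 2×2 system: x ≈ -130.4, y ≈ -127.5 km.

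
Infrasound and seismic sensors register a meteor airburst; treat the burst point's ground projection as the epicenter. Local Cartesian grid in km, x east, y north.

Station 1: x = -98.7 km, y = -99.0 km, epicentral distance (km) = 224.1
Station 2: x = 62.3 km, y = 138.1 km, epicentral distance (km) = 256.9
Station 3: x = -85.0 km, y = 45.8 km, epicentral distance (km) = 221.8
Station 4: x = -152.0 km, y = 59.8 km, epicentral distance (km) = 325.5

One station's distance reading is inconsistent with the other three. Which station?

Station 3

Solve using three stations at a time. Using Station 1, Station 2, Station 4 (subtract circle equations pairwise → linear system) gives (x, y) ≈ (125.1, -111.0).
Distances from that point to each station vs reported:
  Station 1: calculated 224.1 vs reported 224.1 → residual 0.0 km
  Station 2: calculated 256.9 vs reported 256.9 → residual 0.0 km
  Station 3: calculated 262.2 vs reported 221.8 → residual 40.4 km
  Station 4: calculated 325.5 vs reported 325.5 → residual 0.0 km
Station 1, Station 2, Station 4 are mutually consistent (residuals ≈ 0); Station 3 is off by 40.4 km.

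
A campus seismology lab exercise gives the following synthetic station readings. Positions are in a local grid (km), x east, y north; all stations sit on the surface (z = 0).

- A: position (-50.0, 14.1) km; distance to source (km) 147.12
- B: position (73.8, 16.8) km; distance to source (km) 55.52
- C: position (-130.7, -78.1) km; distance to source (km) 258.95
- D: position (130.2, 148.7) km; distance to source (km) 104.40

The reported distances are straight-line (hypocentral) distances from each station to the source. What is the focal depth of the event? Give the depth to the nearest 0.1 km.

z ≈ 32.7 km

Each station gives a sphere (x−x_i)² + (y−y_i)² + z² = d_i² (stations at z=0).
Subtracting the A sphere from B and C: z² cancels, leaving linear equations in x and y:
247.6 x + 5.4 y = 21591.69
-161.4 x − 184.4 y = -24927.52
Solving: x ≈ 85.895, y ≈ 60.000 km (keep extra digits for the depth step; rounded: 85.9, 60.0).
Then from the A sphere: z² = 147.12² − (x + 50.0)² − (y − 14.1)² with x = 85.895, y = 60.000, so z ≈ 32.711 ≈ 32.7 km.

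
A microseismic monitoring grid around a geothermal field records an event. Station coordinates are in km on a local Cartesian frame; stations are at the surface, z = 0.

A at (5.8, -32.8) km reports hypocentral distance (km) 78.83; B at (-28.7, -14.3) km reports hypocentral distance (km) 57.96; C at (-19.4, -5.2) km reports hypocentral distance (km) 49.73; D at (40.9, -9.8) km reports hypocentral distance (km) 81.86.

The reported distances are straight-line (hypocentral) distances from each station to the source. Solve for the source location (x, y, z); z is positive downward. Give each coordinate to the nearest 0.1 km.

Each station gives a sphere (x−x_i)² + (y−y_i)² + z² = d_i² (stations at z=0).
Subtracting the A sphere from B and C: z² cancels, leaving linear equations in x and y:
-69.0 x + 37.0 y = 2773.51
-50.4 x + 55.2 y = 3035.02
Solving: x ≈ -20.989, y ≈ 35.819 km (keep extra digits for the depth step; rounded: -21.0, 35.8).
Then from the A sphere: z² = 78.83² − (x − 5.8)² − (y + 32.8)² with x = -20.989, y = 35.819, so z ≈ 28.070 ≈ 28.1 km.

(-21.0, 35.8, 28.1)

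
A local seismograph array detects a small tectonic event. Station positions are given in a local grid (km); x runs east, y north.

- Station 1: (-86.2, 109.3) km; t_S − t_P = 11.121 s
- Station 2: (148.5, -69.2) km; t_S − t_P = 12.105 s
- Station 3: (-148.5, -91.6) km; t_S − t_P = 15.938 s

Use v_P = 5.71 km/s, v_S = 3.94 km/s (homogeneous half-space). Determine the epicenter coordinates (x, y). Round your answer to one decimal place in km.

21.8 km east, 18.1 km north

Distance from S−P lag: d = Δt · v_P v_S / (v_P − v_S) = Δt · (5.71·3.94)/(5.71−3.94) ≈ 12.7104·Δt.
So d_Station 1 = 141.35, d_Station 2 = 153.86, d_Station 3 = 202.58 km.
Circle about each station: (x + 86.2)² + (y − 109.3)² = 141.35²; (x − 148.5)² + (y + 69.2)² = 153.86²; (x + 148.5)² + (y + 91.6)² = 202.58².
Subtracting the Station 1 equation from the Station 2 and Station 3 equations removes the quadratic terms:
469.4 x − 357.0 y = 3770.88
-124.6 x − 401.8 y = -9992.95
Solving the 2×2 system: x ≈ 21.8, y ≈ 18.1 km.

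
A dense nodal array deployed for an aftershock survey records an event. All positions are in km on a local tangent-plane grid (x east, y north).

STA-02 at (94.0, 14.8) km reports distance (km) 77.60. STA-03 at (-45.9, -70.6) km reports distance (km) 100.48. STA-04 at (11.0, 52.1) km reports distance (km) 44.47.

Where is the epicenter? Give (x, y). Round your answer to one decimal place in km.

Circle about each station: (x − 94.0)² + (y − 14.8)² = 77.60²; (x + 45.9)² + (y + 70.6)² = 100.48²; (x − 11.0)² + (y − 52.1)² = 44.47².
Subtracting pairs of circle equations eliminates x²+y² and gives linear equations (the radical axes):
-279.8 x − 170.8 y = -6038.34
-166.0 x + 74.6 y = -2175.45
Solving the 2×2 system: x ≈ 16.7, y ≈ 8.0 km.

x ≈ 16.7 km, y ≈ 8.0 km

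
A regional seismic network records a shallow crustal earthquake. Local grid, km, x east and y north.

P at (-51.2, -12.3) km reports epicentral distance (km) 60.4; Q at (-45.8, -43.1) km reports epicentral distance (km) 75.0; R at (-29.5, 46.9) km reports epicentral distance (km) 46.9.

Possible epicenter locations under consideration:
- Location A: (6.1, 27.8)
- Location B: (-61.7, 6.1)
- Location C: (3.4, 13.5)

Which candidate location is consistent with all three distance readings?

For each candidate, compare |candidate − station| to the reported distance:
Location A: residuals P 9.5, Q 12.9, R 6.5 → max 12.9 km
Location B: residuals P 39.2, Q 23.3, R 5.1 → max 39.2 km
Location C: residuals P 0.0, Q 0.0, R 0.0 → max 0.0 km
Only Location C has all residuals ≈ 0.

Location C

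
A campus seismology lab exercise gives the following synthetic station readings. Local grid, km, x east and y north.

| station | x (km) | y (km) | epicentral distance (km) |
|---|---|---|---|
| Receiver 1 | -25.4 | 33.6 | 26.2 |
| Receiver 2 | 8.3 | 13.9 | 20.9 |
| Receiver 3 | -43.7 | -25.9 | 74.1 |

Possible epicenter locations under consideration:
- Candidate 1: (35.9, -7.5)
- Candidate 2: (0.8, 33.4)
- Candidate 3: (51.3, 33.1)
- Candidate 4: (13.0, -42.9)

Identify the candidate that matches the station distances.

For each candidate, compare |candidate − station| to the reported distance:
Candidate 1: residuals Receiver 1 47.6, Receiver 2 14.0, Receiver 3 7.6 → max 47.6 km
Candidate 2: residuals Receiver 1 0.0, Receiver 2 0.0, Receiver 3 0.0 → max 0.0 km
Candidate 3: residuals Receiver 1 50.5, Receiver 2 26.2, Receiver 3 37.7 → max 50.5 km
Candidate 4: residuals Receiver 1 59.4, Receiver 2 36.1, Receiver 3 14.9 → max 59.4 km
Only Candidate 2 has all residuals ≈ 0.

Candidate 2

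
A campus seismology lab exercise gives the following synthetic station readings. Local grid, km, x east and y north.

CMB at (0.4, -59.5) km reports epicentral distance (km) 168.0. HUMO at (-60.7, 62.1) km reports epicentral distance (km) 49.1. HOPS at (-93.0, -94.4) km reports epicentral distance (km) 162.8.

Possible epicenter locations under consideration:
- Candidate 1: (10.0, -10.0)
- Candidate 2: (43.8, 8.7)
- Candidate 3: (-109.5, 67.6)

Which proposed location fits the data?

For each candidate, compare |candidate − station| to the reported distance:
Candidate 1: residuals CMB 117.6, HUMO 51.9, HOPS 29.6 → max 117.6 km
Candidate 2: residuals CMB 87.2, HUMO 68.3, HOPS 8.5 → max 87.2 km
Candidate 3: residuals CMB 0.0, HUMO 0.0, HOPS 0.0 → max 0.0 km
Only Candidate 3 has all residuals ≈ 0.

Candidate 3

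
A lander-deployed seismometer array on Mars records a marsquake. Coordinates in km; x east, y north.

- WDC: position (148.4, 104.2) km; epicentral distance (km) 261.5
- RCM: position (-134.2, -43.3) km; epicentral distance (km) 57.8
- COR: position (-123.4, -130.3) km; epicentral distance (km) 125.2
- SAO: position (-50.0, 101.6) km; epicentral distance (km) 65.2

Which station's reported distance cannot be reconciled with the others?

Solve using three stations at a time. Using WDC, RCM, COR (subtract circle equations pairwise → linear system) gives (x, y) ≈ (-86.5, -10.7).
Distances from that point to each station vs reported:
  WDC: calculated 261.5 vs reported 261.5 → residual 0.0 km
  RCM: calculated 57.8 vs reported 57.8 → residual 0.0 km
  COR: calculated 125.2 vs reported 125.2 → residual 0.0 km
  SAO: calculated 118.1 vs reported 65.2 → residual 52.9 km
WDC, RCM, COR are mutually consistent (residuals ≈ 0); SAO is off by 52.9 km.

SAO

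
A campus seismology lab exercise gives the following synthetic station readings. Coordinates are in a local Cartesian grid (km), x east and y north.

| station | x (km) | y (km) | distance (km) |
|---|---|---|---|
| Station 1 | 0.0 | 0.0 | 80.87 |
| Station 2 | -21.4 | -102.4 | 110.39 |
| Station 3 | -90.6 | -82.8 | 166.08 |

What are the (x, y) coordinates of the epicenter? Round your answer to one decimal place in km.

x ≈ 70.0 km, y ≈ -40.5 km

Circle about each station: x² + y² = 80.87²; (x + 21.4)² + (y + 102.4)² = 110.39²; (x + 90.6)² + (y + 82.8)² = 166.08².
Subtracting the Station 1 equation from the Station 2 and Station 3 equations removes the quadratic terms:
-42.8 x − 204.8 y = 5297.72
-181.2 x − 165.6 y = -5978.41
Solving the 2×2 system: x ≈ 70.0, y ≈ -40.5 km.
Check against Station 1 (with the unrounded x, y): √(x²+y²) = 80.87 ≈ 80.87 km. ✓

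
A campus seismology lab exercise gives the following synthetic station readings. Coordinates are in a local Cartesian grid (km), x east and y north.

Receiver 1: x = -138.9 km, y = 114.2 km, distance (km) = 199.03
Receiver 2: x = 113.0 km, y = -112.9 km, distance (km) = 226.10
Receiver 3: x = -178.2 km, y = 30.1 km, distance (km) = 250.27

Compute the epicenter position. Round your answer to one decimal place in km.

60.0 km east, 106.9 km north

Circle about each station: (x + 138.9)² + (y − 114.2)² = 199.03²; (x − 113.0)² + (y + 112.9)² = 226.10²; (x + 178.2)² + (y − 30.1)² = 250.27².
Subtracting the Receiver 1 equation from the Receiver 2 and Receiver 3 equations removes the quadratic terms:
503.8 x − 454.2 y = -18327.71
-78.6 x − 168.2 y = -22695.73
Solving the 2×2 system: x ≈ 60.0, y ≈ 106.9 km.
Check against Receiver 1 (with the unrounded x, y): √((x + 138.9)²+(y − 114.2)²) = 199.03 ≈ 199.03 km. ✓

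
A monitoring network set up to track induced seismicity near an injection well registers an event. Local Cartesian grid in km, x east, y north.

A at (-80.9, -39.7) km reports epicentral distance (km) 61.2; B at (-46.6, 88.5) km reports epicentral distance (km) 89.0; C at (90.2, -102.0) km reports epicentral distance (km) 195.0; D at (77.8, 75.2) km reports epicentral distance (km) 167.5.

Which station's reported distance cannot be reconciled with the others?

A

Solve using three stations at a time. Using B, C, D (subtract circle equations pairwise → linear system) gives (x, y) ≈ (-73.7, 3.7).
Distances from that point to each station vs reported:
  A: calculated 44.0 vs reported 61.2 → residual 17.2 km
  B: calculated 89.0 vs reported 89.0 → residual 0.0 km
  C: calculated 195.0 vs reported 195.0 → residual 0.0 km
  D: calculated 167.5 vs reported 167.5 → residual 0.0 km
B, C, D are mutually consistent (residuals ≈ 0); A is off by 17.2 km.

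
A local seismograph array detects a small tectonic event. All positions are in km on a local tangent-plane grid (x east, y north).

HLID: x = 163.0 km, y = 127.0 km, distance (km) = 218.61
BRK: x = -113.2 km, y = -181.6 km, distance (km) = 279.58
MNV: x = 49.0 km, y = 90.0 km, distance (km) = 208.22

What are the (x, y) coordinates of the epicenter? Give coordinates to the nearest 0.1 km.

151.4 km east, -91.3 km north

Circle about each station: (x − 163.0)² + (y − 127.0)² = 218.61²; (x + 113.2)² + (y + 181.6)² = 279.58²; (x − 49.0)² + (y − 90.0)² = 208.22².
Subtracting the HLID equation from the BRK and MNV equations removes the quadratic terms:
-552.4 x − 617.2 y = -27279.84
-228.0 x − 74.0 y = -27762.24
Solving the 2×2 system: x ≈ 151.4, y ≈ -91.3 km.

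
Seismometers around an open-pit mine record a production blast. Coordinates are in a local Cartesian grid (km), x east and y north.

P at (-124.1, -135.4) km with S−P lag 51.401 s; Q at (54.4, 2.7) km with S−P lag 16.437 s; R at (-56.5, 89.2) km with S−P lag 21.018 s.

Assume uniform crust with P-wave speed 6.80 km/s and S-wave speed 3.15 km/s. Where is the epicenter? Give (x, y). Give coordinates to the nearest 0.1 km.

(66.5, 98.4)

Distance from S−P lag: d = Δt · v_P v_S / (v_P − v_S) = Δt · (6.80·3.15)/(6.80−3.15) ≈ 5.8685·Δt.
So d_P = 301.65, d_Q = 96.46, d_R = 123.34 km.
Circle about each station: (x + 124.1)² + (y + 135.4)² = 301.65²; (x − 54.4)² + (y − 2.7)² = 96.46²; (x + 56.5)² + (y − 89.2)² = 123.34².
Subtracting pairs of circle equations eliminates x²+y² and gives linear equations (the radical axes):
357.0 x + 276.2 y = 50920.87
135.2 x + 449.2 y = 53194.89
Solving the 2×2 system: x ≈ 66.5, y ≈ 98.4 km.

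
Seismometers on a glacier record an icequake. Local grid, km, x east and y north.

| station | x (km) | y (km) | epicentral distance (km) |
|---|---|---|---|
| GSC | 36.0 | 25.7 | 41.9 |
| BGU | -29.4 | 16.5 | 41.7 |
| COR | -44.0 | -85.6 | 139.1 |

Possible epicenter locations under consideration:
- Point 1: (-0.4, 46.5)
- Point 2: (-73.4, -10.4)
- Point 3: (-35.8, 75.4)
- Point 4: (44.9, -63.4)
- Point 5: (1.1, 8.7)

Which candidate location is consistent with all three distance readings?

For each candidate, compare |candidate − station| to the reported distance:
Point 1: residuals GSC 0.0, BGU 0.0, COR 0.0 → max 0.0 km
Point 2: residuals GSC 73.3, BGU 9.9, COR 58.4 → max 73.3 km
Point 3: residuals GSC 45.4, BGU 17.5, COR 22.1 → max 45.4 km
Point 4: residuals GSC 47.6, BGU 67.4, COR 47.5 → max 67.4 km
Point 5: residuals GSC 3.1, BGU 10.2, COR 34.6 → max 34.6 km
Only Point 1 has all residuals ≈ 0.

Point 1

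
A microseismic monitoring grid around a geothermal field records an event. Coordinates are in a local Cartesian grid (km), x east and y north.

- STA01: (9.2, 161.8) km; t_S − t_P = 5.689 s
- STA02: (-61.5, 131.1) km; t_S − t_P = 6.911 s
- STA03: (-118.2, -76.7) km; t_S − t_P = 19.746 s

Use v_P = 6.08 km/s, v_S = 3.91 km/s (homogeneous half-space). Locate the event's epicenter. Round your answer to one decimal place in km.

Distance from S−P lag: d = Δt · v_P v_S / (v_P − v_S) = Δt · (6.08·3.91)/(6.08−3.91) ≈ 10.9552·Δt.
So d_STA01 = 62.32, d_STA02 = 75.71, d_STA03 = 216.32 km.
Circle about each station: (x − 9.2)² + (y − 161.8)² = 62.32²; (x + 61.5)² + (y − 131.1)² = 75.71²; (x + 118.2)² + (y + 76.7)² = 216.32².
Subtracting the STA01 equation from the STA02 and STA03 equations removes the quadratic terms:
-141.4 x − 61.4 y = -7142.64
-254.8 x − 477.0 y = -49320.31
Solving the 2×2 system: x ≈ 7.3, y ≈ 99.5 km.

7.3 km east, 99.5 km north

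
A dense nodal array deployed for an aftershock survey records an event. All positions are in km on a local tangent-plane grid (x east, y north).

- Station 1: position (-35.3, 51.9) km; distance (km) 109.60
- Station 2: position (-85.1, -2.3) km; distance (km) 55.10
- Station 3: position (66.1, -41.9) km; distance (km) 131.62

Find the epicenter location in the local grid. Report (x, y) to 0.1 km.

x ≈ -65.0 km, y ≈ -53.6 km

Circle about each station: (x + 35.3)² + (y − 51.9)² = 109.60²; (x + 85.1)² + (y + 2.3)² = 55.10²; (x − 66.1)² + (y + 41.9)² = 131.62².
Subtracting the Station 1 equation from the Station 2 and Station 3 equations removes the quadratic terms:
-99.6 x − 108.4 y = 12283.75
202.8 x − 187.6 y = -3126.54
Solving the 2×2 system: x ≈ -65.0, y ≈ -53.6 km.
Check against Station 1 (with the unrounded x, y): √((x + 35.3)²+(y − 51.9)²) = 109.60 ≈ 109.60 km. ✓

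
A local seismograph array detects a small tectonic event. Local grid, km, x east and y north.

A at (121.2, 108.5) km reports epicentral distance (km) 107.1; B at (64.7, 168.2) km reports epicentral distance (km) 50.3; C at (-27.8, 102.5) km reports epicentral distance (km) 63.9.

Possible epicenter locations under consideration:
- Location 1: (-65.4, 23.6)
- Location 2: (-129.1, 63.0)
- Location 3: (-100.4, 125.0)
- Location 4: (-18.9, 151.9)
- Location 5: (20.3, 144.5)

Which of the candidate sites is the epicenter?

For each candidate, compare |candidate − station| to the reported distance:
Location 1: residuals A 97.9, B 144.2, C 23.5 → max 144.2 km
Location 2: residuals A 147.3, B 170.2, C 44.8 → max 170.2 km
Location 3: residuals A 115.1, B 120.4, C 12.1 → max 120.4 km
Location 4: residuals A 39.6, B 34.9, C 13.7 → max 39.6 km
Location 5: residuals A 0.0, B 0.0, C 0.0 → max 0.0 km
Only Location 5 has all residuals ≈ 0.

Location 5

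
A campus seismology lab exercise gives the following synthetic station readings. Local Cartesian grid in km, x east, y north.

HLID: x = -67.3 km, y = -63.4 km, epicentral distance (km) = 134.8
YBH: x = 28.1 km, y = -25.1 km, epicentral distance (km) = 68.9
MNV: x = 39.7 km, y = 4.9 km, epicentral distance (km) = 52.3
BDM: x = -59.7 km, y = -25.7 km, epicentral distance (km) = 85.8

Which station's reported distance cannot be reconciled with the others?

HLID

Solve using three stations at a time. Using YBH, MNV, BDM (subtract circle equations pairwise → linear system) gives (x, y) ≈ (-1.3, 37.1).
Distances from that point to each station vs reported:
  HLID: calculated 120.2 vs reported 134.8 → residual 14.6 km
  YBH: calculated 68.8 vs reported 68.9 → residual 0.1 km
  MNV: calculated 52.1 vs reported 52.3 → residual 0.2 km
  BDM: calculated 85.7 vs reported 85.8 → residual 0.1 km
YBH, MNV, BDM are mutually consistent (residuals ≈ 0); HLID is off by 14.6 km.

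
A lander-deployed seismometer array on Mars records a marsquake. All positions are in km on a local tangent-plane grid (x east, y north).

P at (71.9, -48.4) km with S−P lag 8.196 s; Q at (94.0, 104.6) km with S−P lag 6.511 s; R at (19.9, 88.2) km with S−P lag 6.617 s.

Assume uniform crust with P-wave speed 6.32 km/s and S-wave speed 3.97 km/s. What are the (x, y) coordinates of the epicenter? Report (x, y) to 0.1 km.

x ≈ 70.7 km, y ≈ 39.1 km

Distance from S−P lag: d = Δt · v_P v_S / (v_P − v_S) = Δt · (6.32·3.97)/(6.32−3.97) ≈ 10.6768·Δt.
So d_P = 87.51, d_Q = 69.52, d_R = 70.65 km.
Circle about each station: (x − 71.9)² + (y + 48.4)² = 87.51²; (x − 94.0)² + (y − 104.6)² = 69.52²; (x − 19.9)² + (y − 88.2)² = 70.65².
Subtracting pairs of circle equations eliminates x²+y² and gives linear equations (the radical axes):
44.2 x + 306.0 y = 15089.96
-104.0 x + 273.2 y = 3329.66
Solving the 2×2 system: x ≈ 70.7, y ≈ 39.1 km.
Check against P (with the unrounded x, y): √((x − 71.9)²+(y + 48.4)²) = 87.51 ≈ 87.51 km. ✓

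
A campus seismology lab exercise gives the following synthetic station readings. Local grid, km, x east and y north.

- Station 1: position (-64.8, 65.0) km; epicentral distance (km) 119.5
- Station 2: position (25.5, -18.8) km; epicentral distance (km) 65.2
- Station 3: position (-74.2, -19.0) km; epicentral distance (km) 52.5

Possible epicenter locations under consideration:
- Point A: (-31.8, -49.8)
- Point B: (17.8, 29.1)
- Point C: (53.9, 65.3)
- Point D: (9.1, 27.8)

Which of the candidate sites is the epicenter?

For each candidate, compare |candidate − station| to the reported distance:
Point A: residuals Station 1 0.1, Station 2 0.1, Station 3 0.1 → max 0.1 km
Point B: residuals Station 1 29.4, Station 2 16.7, Station 3 51.3 → max 51.3 km
Point C: residuals Station 1 0.8, Station 2 23.6, Station 3 100.8 → max 100.8 km
Point D: residuals Station 1 36.8, Station 2 15.8, Station 3 43.0 → max 43.0 km
Only Point A has all residuals ≈ 0.

Point A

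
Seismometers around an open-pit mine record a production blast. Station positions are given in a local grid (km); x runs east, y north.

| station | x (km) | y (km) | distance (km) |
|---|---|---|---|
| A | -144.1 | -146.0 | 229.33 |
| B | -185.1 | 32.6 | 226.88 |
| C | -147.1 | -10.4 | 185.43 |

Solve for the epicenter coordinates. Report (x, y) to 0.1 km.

x ≈ 38.3 km, y ≈ -7.0 km

Circle about each station: (x + 144.1)² + (y + 146.0)² = 229.33²; (x + 185.1)² + (y − 32.6)² = 226.88²; (x + 147.1)² + (y + 10.4)² = 185.43².
Subtracting the A equation from the B and C equations removes the quadratic terms:
-82.0 x + 357.2 y = -5638.33
-6.0 x + 271.2 y = -2126.28
Solving the 2×2 system: x ≈ 38.3, y ≈ -7.0 km.
Check against A (with the unrounded x, y): √((x + 144.1)²+(y + 146.0)²) = 229.33 ≈ 229.33 km. ✓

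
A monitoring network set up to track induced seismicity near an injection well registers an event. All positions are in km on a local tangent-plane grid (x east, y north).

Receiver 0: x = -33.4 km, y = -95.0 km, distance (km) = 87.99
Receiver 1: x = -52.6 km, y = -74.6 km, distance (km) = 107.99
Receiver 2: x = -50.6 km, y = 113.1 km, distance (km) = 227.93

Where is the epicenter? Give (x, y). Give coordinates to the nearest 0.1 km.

Circle about each station: (x + 33.4)² + (y + 95.0)² = 87.99²; (x + 52.6)² + (y + 74.6)² = 107.99²; (x + 50.6)² + (y − 113.1)² = 227.93².
Subtracting the Receiver 0 equation from the Receiver 1 and Receiver 2 equations removes the quadratic terms:
-38.4 x + 40.8 y = -5728.24
-34.4 x + 416.2 y = -38998.43
Solving the 2×2 system: x ≈ 54.4, y ≈ -89.2 km.

x ≈ 54.4 km, y ≈ -89.2 km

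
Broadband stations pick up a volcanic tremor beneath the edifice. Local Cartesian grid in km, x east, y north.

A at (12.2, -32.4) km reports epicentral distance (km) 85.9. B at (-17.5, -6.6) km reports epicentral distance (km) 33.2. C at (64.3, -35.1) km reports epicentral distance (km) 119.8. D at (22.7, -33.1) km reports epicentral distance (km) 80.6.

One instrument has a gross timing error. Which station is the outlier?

A

Solve using three stations at a time. Using B, C, D (subtract circle equations pairwise → linear system) gives (x, y) ≈ (-49.1, 3.5).
Distances from that point to each station vs reported:
  A: calculated 71.0 vs reported 85.9 → residual 14.9 km
  B: calculated 33.2 vs reported 33.2 → residual 0.0 km
  C: calculated 119.8 vs reported 119.8 → residual 0.0 km
  D: calculated 80.6 vs reported 80.6 → residual 0.0 km
B, C, D are mutually consistent (residuals ≈ 0); A is off by 14.9 km.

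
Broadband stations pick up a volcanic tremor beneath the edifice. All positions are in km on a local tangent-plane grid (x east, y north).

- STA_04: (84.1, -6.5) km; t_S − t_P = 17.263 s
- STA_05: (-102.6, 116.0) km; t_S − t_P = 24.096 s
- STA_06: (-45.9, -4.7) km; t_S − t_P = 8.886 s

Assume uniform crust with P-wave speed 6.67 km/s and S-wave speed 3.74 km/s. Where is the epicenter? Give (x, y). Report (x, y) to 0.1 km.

Distance from S−P lag: d = Δt · v_P v_S / (v_P − v_S) = Δt · (6.67·3.74)/(6.67−3.74) ≈ 8.5139·Δt.
So d_STA_04 = 146.98, d_STA_05 = 205.15, d_STA_06 = 75.65 km.
Circle about each station: (x − 84.1)² + (y + 6.5)² = 146.98²; (x + 102.6)² + (y − 116.0)² = 205.15²; (x + 45.9)² + (y + 4.7)² = 75.65².
Subtracting pairs of circle equations eliminates x²+y² and gives linear equations (the radical axes):
-373.4 x + 245.0 y = -3615.70
-260.0 x + 3.6 y = 10894.04
Solving the 2×2 system: x ≈ -43.0, y ≈ -80.3 km.

-43.0 km east, -80.3 km north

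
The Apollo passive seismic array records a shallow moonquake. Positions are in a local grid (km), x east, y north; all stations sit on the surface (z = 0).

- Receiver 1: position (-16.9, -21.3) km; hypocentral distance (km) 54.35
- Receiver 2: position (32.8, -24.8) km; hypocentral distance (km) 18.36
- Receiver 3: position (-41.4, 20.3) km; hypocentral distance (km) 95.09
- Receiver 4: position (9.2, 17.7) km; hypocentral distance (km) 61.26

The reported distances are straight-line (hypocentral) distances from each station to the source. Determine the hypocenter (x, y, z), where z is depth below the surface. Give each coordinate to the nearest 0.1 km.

Each station gives a sphere (x−x_i)² + (y−y_i)² + z² = d_i² (stations at z=0).
Subtracting the Receiver 1 sphere from Receiver 2 and Receiver 3: z² cancels, leaving linear equations in x and y:
99.4 x − 7.0 y = 3568.41
-49.0 x + 83.2 y = -4701.44
Solving: x ≈ 33.301, y ≈ -36.895 km (keep extra digits for the depth step; rounded: 33.3, -36.9).
Then from the Receiver 1 sphere: z² = 54.35² − (x + 16.9)² − (y + 21.3)² with x = 33.301, y = -36.895, so z ≈ 13.805 ≈ 13.8 km.

(33.3, -36.9, 13.8)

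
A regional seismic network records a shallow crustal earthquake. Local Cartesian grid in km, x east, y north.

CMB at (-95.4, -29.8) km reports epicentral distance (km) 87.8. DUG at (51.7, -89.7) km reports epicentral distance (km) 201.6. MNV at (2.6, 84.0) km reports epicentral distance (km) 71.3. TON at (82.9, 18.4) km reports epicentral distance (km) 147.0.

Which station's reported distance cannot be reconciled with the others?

Solve using three stations at a time. Using CMB, MNV, TON (subtract circle equations pairwise → linear system) gives (x, y) ≈ (-60.5, 50.8).
Distances from that point to each station vs reported:
  CMB: calculated 87.8 vs reported 87.8 → residual 0.0 km
  DUG: calculated 179.8 vs reported 201.6 → residual 21.8 km
  MNV: calculated 71.3 vs reported 71.3 → residual 0.0 km
  TON: calculated 147.0 vs reported 147.0 → residual 0.0 km
CMB, MNV, TON are mutually consistent (residuals ≈ 0); DUG is off by 21.8 km.

DUG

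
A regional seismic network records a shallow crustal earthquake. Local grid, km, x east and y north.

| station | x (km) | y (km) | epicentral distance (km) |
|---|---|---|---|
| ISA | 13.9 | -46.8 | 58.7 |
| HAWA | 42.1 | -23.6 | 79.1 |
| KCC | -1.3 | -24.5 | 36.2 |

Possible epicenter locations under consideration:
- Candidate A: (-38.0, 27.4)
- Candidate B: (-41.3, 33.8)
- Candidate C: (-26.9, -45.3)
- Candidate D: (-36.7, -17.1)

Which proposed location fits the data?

Candidate D

For each candidate, compare |candidate − station| to the reported distance:
Candidate A: residuals ISA 31.8, HAWA 15.9, KCC 27.4 → max 31.8 km
Candidate B: residuals ISA 39.0, HAWA 22.1, KCC 34.5 → max 39.0 km
Candidate C: residuals ISA 17.9, HAWA 6.8, KCC 3.2 → max 17.9 km
Candidate D: residuals ISA 0.0, HAWA 0.0, KCC 0.0 → max 0.0 km
Only Candidate D has all residuals ≈ 0.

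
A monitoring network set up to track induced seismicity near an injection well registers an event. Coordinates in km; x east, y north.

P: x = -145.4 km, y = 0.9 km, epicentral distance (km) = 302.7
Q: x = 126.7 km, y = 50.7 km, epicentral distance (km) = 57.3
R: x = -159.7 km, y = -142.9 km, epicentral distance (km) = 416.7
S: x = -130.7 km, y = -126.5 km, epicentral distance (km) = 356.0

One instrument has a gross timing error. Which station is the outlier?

R

Solve using three stations at a time. Using P, Q, S (subtract circle equations pairwise → linear system) gives (x, y) ≈ (138.2, 106.9).
Distances from that point to each station vs reported:
  P: calculated 302.7 vs reported 302.7 → residual 0.0 km
  Q: calculated 57.3 vs reported 57.3 → residual 0.0 km
  R: calculated 388.7 vs reported 416.7 → residual 28.0 km
  S: calculated 356.0 vs reported 356.0 → residual 0.0 km
P, Q, S are mutually consistent (residuals ≈ 0); R is off by 28.0 km.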